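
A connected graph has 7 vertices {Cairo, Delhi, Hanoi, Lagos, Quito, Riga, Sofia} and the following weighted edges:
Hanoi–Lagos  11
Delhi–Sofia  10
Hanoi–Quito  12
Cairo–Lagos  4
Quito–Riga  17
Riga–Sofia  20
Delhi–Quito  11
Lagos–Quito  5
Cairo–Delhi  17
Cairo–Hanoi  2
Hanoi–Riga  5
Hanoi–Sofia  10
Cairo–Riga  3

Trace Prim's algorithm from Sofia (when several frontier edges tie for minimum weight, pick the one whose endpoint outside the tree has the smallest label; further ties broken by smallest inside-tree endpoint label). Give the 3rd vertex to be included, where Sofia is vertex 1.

Hanoi

Prim, starting at Sofia.
Step 1: frontier [Delhi–Sofia 10, Hanoi–Sofia 10, Riga–Sofia 20] → take Delhi–Sofia (10); add Delhi.
Step 2: frontier [Delhi–Quito 11, Cairo–Delhi 17, Hanoi–Sofia 10, Riga–Sofia 20] → take Hanoi–Sofia (10); add Hanoi.
Step 3: frontier [Delhi–Quito 11, Cairo–Delhi 17, Cairo–Hanoi 2, Hanoi–Riga 5, Hanoi–Lagos 11, Hanoi–Quito 12, Riga–Sofia 20] → take Cairo–Hanoi (2); add Cairo.
Step 4: frontier [Cairo–Riga 3, Cairo–Lagos 4, Delhi–Quito 11, Hanoi–Riga 5, Hanoi–Lagos 11, Hanoi–Quito 12, Riga–Sofia 20] → take Cairo–Riga (3); add Riga.
Step 5: frontier [Cairo–Lagos 4, Delhi–Quito 11, Hanoi–Lagos 11, Hanoi–Quito 12, Quito–Riga 17] → take Cairo–Lagos (4); add Lagos.
Step 6: frontier [Delhi–Quito 11, Hanoi–Quito 12, Lagos–Quito 5, Quito–Riga 17] → take Lagos–Quito (5); add Quito.
Vertex order: Sofia, Delhi, Hanoi, Cairo, Riga, Lagos, Quito. The 3rd vertex is Hanoi.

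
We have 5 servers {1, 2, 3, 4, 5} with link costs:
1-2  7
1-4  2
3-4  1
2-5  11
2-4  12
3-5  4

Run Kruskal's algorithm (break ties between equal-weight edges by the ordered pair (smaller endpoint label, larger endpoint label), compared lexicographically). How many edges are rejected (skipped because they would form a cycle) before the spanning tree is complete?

Kruskal: consider edges lightest-first.
3-4 (1): add — endpoints in different components.
1-4 (2): add — endpoints in different components.
3-5 (4): add — endpoints in different components.
1-2 (7): add — endpoints in different components.
Edges rejected before the tree was complete: 0.

0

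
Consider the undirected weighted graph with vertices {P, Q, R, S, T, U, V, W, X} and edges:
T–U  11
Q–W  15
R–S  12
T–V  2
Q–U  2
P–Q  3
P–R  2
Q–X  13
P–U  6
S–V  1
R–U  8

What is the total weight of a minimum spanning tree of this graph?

Grow the tree from T using Prim:
Step 1: cheapest edge leaving the tree is T–V (2); add V.
Step 2: cheapest edge leaving the tree is S–V (1); add S.
Step 3: cheapest edge leaving the tree is T–U (11); add U.
Step 4: cheapest edge leaving the tree is Q–U (2); add Q.
Step 5: cheapest edge leaving the tree is P–Q (3); add P.
Step 6: cheapest edge leaving the tree is P–R (2); add R.
Step 7: cheapest edge leaving the tree is Q–X (13); add X.
Step 8: cheapest edge leaving the tree is Q–W (15); add W.
MST edges: T–V, S–V, T–U, Q–U, P–Q, P–R, Q–X, Q–W; total weight 2+1+11+2+3+2+13+15 = 49.

49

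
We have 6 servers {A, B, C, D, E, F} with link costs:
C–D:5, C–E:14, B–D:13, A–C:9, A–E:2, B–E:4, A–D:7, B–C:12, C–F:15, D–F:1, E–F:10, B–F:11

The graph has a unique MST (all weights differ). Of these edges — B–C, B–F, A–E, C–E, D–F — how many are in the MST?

2

Kruskal's algorithm — process edges by increasing weight (ties by edge label):
D–F (1): add — endpoints in different components.
A–E (2): add — endpoints in different components.
B–E (4): add — endpoints in different components.
C–D (5): add — endpoints in different components.
A–D (7): add — endpoints in different components.
MST edge set: {D–F, A–E, B–E, C–D, A–D}.
Of the listed edges, {A–E, D–F} are in the MST → 2.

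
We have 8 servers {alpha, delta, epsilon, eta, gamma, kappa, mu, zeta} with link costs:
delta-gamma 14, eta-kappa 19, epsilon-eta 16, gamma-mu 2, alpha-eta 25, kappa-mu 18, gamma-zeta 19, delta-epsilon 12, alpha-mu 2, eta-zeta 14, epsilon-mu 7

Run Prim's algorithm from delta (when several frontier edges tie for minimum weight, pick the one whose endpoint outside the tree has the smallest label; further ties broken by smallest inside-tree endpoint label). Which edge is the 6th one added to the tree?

Grow the tree from delta using Prim:
Step 1: frontier [delta-epsilon 12, delta-gamma 14] → take delta-epsilon (12); add epsilon.
Step 2: frontier [delta-gamma 14, epsilon-mu 7, epsilon-eta 16] → take epsilon-mu (7); add mu.
Step 3: frontier [delta-gamma 14, epsilon-eta 16, alpha-mu 2, gamma-mu 2, kappa-mu 18] → take alpha-mu (2); add alpha.
Step 4: frontier [alpha-eta 25, delta-gamma 14, epsilon-eta 16, gamma-mu 2, kappa-mu 18] → take gamma-mu (2); add gamma.
Step 5: frontier [alpha-eta 25, epsilon-eta 16, gamma-zeta 19, kappa-mu 18] → take epsilon-eta (16); add eta.
Step 6: frontier [eta-zeta 14, eta-kappa 19, gamma-zeta 19, kappa-mu 18] → take eta-zeta (14); add zeta.
Step 7: frontier [eta-kappa 19, kappa-mu 18] → take kappa-mu (18); add kappa.
The 6th edge added is eta-zeta.

eta-zeta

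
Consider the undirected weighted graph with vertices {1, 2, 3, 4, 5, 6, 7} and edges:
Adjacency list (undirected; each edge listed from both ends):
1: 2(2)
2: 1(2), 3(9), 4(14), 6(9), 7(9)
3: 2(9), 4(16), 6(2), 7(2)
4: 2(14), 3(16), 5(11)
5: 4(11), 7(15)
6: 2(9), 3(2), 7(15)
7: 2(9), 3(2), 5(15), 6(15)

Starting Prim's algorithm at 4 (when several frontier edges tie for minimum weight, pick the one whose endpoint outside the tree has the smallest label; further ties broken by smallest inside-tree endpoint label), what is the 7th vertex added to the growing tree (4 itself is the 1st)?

Grow the tree from 4 using Prim:
Step 1: frontier [4-5 11, 2-4 14, 3-4 16] → take 4-5 (11); add 5.
Step 2: frontier [2-4 14, 3-4 16, 5-7 15] → take 2-4 (14); add 2.
Step 3: frontier [1-2 2, 2-3 9, 2-6 9, 2-7 9, 3-4 16, 5-7 15] → take 1-2 (2); add 1.
Step 4: frontier [2-3 9, 2-6 9, 2-7 9, 3-4 16, 5-7 15] → take 2-3 (9); add 3.
Step 5: frontier [2-6 9, 2-7 9, 3-6 2, 3-7 2, 5-7 15] → take 3-6 (2); add 6.
Step 6: frontier [2-7 9, 3-7 2, 5-7 15, 6-7 15] → take 3-7 (2); add 7.
Vertex order: 4, 5, 2, 1, 3, 6, 7. The 7th vertex is 7.

7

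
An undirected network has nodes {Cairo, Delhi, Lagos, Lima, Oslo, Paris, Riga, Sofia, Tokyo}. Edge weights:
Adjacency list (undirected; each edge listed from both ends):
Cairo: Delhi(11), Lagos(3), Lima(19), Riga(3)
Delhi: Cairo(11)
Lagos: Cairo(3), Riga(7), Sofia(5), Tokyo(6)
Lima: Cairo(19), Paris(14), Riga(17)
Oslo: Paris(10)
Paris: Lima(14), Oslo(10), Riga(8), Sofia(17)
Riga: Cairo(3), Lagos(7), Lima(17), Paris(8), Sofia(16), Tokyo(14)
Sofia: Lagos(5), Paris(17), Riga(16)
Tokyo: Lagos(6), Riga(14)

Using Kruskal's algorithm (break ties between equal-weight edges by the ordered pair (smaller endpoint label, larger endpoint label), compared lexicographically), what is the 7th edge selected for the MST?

Cairo-Delhi

Sort edges by weight, then run Kruskal:
Cairo–Lagos (3): add — endpoints in different components.
Cairo–Riga (3): add — endpoints in different components.
Lagos–Sofia (5): add — endpoints in different components.
Lagos–Tokyo (6): add — endpoints in different components.
Lagos–Riga (7): skip — Riga and Lagos already connected.
Paris–Riga (8): add — endpoints in different components.
Oslo–Paris (10): add — endpoints in different components.
Cairo–Delhi (11): add — endpoints in different components.
Lima–Paris (14): add — endpoints in different components.
The 7th edge added is Cairo–Delhi.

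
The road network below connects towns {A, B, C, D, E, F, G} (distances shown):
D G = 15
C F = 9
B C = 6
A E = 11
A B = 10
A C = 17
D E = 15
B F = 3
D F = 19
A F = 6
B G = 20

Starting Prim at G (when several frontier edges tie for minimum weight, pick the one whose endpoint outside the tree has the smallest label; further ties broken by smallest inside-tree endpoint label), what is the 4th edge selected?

Grow the tree from G using Prim:
Step 1: cheapest edge leaving the tree is D G (15); add D.
Step 2: cheapest edge leaving the tree is D E (15); add E.
Step 3: cheapest edge leaving the tree is A E (11); add A.
Step 4: cheapest edge leaving the tree is A F (6); add F.
Step 5: cheapest edge leaving the tree is B F (3); add B.
Step 6: cheapest edge leaving the tree is B C (6); add C.
The 4th edge added is A F.

A-F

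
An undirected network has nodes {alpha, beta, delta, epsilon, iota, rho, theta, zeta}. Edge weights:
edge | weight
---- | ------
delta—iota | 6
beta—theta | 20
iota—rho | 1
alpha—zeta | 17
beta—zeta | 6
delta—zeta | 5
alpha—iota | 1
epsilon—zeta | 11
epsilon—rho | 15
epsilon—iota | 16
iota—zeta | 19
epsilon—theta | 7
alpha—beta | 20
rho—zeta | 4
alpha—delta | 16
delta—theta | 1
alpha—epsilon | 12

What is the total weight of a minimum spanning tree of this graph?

Kruskal: consider edges lightest-first.
alpha—iota (1): add — endpoints in different components.
delta—theta (1): add — endpoints in different components.
iota—rho (1): add — endpoints in different components.
rho—zeta (4): add — endpoints in different components.
delta—zeta (5): add — endpoints in different components.
beta—zeta (6): add — endpoints in different components.
delta—iota (6): skip — delta and iota already connected.
epsilon—theta (7): add — endpoints in different components.
MST edges: alpha—iota, delta—theta, iota—rho, rho—zeta, delta—zeta, beta—zeta, epsilon—theta; total weight 1+1+1+4+5+6+7 = 25.

25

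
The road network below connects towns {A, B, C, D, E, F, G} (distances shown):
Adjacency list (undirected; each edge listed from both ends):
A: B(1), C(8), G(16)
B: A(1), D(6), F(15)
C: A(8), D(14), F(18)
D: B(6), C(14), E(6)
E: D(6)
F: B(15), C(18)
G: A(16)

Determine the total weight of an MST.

52

Grow the tree from E using Prim:
Step 1: cheapest edge leaving the tree is D E (6); add D.
Step 2: cheapest edge leaving the tree is B D (6); add B.
Step 3: cheapest edge leaving the tree is A B (1); add A.
Step 4: cheapest edge leaving the tree is A C (8); add C.
Step 5: cheapest edge leaving the tree is B F (15); add F.
Step 6: cheapest edge leaving the tree is A G (16); add G.
MST edges: D E, B D, A B, A C, B F, A G; total weight 6+6+1+8+15+16 = 52.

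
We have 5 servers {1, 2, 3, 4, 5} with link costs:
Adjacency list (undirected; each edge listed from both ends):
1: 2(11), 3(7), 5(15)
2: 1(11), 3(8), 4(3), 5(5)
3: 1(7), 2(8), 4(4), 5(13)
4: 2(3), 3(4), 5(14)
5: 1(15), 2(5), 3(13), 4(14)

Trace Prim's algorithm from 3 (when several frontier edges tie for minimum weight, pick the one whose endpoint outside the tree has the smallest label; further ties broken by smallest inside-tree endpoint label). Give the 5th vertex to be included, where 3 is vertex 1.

Prim's algorithm from 3:
Step 1: cheapest edge leaving the tree is 3–4 (4); add 4.
Step 2: cheapest edge leaving the tree is 2–4 (3); add 2.
Step 3: cheapest edge leaving the tree is 2–5 (5); add 5.
Step 4: cheapest edge leaving the tree is 1–3 (7); add 1.
Vertex order: 3, 4, 2, 5, 1. The 5th vertex is 1.

1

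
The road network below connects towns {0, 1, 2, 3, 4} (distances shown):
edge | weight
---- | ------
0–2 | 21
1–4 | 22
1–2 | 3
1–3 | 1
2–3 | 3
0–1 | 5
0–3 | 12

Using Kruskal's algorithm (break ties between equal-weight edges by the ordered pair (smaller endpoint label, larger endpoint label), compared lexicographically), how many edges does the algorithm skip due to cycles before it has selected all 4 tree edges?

Kruskal: consider edges lightest-first.
1–3 (1): add. Components now {0} {1,3} {2} {4}
1–2 (3): add. Components now {0} {1,2,3} {4}
2–3 (3): skip — 2 and 3 already connected.
0–1 (5): add. Components now {0,1,2,3} {4}
0–3 (12): skip — 0 and 3 already connected.
0–2 (21): skip — 0 and 2 already connected.
1–4 (22): add. Components now {0,1,2,3,4}
Edges rejected before the tree was complete: 3.

3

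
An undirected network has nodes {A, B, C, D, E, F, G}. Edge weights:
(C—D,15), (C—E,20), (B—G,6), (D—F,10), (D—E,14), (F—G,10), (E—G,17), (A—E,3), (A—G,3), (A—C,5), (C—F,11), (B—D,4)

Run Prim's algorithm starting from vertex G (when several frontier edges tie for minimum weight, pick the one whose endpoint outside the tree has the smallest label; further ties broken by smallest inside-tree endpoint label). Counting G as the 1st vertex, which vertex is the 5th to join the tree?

Prim, starting at G.
Step 1: cheapest edge leaving the tree is A—G (3); add A.
Step 2: cheapest edge leaving the tree is A—E (3); add E.
Step 3: cheapest edge leaving the tree is A—C (5); add C.
Step 4: cheapest edge leaving the tree is B—G (6); add B.
Step 5: cheapest edge leaving the tree is B—D (4); add D.
Step 6: cheapest edge leaving the tree is D—F (10); add F.
Vertex order: G, A, E, C, B, D, F. The 5th vertex is B.

B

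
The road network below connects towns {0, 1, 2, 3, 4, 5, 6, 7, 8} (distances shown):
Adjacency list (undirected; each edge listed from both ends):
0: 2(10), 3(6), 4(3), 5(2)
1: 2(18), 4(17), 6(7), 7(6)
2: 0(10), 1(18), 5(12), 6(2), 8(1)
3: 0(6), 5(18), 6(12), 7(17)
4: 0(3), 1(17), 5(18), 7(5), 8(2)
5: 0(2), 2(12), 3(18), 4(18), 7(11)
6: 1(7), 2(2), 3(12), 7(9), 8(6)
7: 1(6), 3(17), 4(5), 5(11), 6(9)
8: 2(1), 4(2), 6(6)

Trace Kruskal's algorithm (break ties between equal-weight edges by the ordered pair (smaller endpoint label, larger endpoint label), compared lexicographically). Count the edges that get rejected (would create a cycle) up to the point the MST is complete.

0

Kruskal's algorithm — process edges by increasing weight (ties by edge label):
2—8 (1): add — endpoints in different components.
0—5 (2): add — endpoints in different components.
2—6 (2): add — endpoints in different components.
4—8 (2): add — endpoints in different components.
0—4 (3): add — endpoints in different components.
4—7 (5): add — endpoints in different components.
0—3 (6): add — endpoints in different components.
1—7 (6): add — endpoints in different components.
Edges rejected before the tree was complete: 0.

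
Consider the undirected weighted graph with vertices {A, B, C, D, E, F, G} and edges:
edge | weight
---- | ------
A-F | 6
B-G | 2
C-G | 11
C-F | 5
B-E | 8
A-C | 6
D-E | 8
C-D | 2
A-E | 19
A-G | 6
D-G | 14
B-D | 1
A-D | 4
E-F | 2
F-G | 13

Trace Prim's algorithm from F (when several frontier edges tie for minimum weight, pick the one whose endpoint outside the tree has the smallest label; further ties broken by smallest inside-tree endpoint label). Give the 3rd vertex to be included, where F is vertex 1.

C

Prim's algorithm from F:
Step 1: cheapest edge leaving the tree is E-F (2); add E.
Step 2: cheapest edge leaving the tree is C-F (5); add C.
Step 3: cheapest edge leaving the tree is C-D (2); add D.
Step 4: cheapest edge leaving the tree is B-D (1); add B.
Step 5: cheapest edge leaving the tree is B-G (2); add G.
Step 6: cheapest edge leaving the tree is A-D (4); add A.
Vertex order: F, E, C, D, B, G, A. The 3rd vertex is C.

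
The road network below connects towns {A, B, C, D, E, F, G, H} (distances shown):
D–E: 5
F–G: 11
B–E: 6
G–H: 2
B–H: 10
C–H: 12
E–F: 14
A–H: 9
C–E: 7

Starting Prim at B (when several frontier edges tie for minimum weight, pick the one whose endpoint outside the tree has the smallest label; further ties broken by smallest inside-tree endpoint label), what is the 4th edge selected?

Prim, starting at B.
Step 1: cheapest edge leaving the tree is B–E (6); add E.
Step 2: cheapest edge leaving the tree is D–E (5); add D.
Step 3: cheapest edge leaving the tree is C–E (7); add C.
Step 4: cheapest edge leaving the tree is B–H (10); add H.
Step 5: cheapest edge leaving the tree is G–H (2); add G.
Step 6: cheapest edge leaving the tree is A–H (9); add A.
Step 7: cheapest edge leaving the tree is F–G (11); add F.
The 4th edge added is B–H.

B-H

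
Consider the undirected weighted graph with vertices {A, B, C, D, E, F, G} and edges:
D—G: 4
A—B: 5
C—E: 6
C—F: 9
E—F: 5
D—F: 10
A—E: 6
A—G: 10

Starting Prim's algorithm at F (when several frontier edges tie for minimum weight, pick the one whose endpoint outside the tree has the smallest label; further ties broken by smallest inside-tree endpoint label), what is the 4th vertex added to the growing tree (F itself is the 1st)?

B

Prim's algorithm from F:
Step 1: frontier [E—F 5, C—F 9, D—F 10] → take E—F (5); add E.
Step 2: frontier [A—E 6, C—E 6, C—F 9, D—F 10] → take A—E (6); add A.
Step 3: frontier [A—B 5, A—G 10, C—E 6, C—F 9, D—F 10] → take A—B (5); add B.
Step 4: frontier [A—G 10, C—E 6, C—F 9, D—F 10] → take C—E (6); add C.
Step 5: frontier [A—G 10, D—F 10] → take D—F (10); add D.
Step 6: frontier [A—G 10, D—G 4] → take D—G (4); add G.
Vertex order: F, E, A, B, C, D, G. The 4th vertex is B.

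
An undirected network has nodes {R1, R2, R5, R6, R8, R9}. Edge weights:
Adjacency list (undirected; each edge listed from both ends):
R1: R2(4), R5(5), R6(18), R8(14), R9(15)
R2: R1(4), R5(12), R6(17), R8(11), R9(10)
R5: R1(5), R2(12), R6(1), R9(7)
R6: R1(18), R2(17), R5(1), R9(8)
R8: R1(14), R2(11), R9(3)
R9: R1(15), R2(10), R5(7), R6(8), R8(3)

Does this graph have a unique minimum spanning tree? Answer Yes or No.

Sort edges by weight, then run Kruskal:
R5–R6 (1): add — endpoints in different components.
R8–R9 (3): add — endpoints in different components.
R1–R2 (4): add — endpoints in different components.
R1–R5 (5): add — endpoints in different components.
R5–R9 (7): add — endpoints in different components.
Every non-tree edge has weight strictly greater than the heaviest edge on the tree path between its endpoints, so the MST is unique.

Yes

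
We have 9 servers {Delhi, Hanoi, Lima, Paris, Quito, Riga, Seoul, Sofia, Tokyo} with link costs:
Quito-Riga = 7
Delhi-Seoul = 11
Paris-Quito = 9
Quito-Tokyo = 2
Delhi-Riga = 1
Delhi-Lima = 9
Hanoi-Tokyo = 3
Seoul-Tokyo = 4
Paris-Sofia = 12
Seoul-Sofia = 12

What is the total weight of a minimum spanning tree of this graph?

Kruskal's algorithm — process edges by increasing weight (ties by edge label):
Delhi-Riga (1): add — endpoints in different components.
Quito-Tokyo (2): add — endpoints in different components.
Hanoi-Tokyo (3): add — endpoints in different components.
Seoul-Tokyo (4): add — endpoints in different components.
Quito-Riga (7): add — endpoints in different components.
Delhi-Lima (9): add — endpoints in different components.
Paris-Quito (9): add — endpoints in different components.
Delhi-Seoul (11): skip — Delhi and Seoul already connected.
Paris-Sofia (12): add — endpoints in different components.
MST edges: Delhi-Riga, Quito-Tokyo, Hanoi-Tokyo, Seoul-Tokyo, Quito-Riga, Delhi-Lima, Paris-Quito, Paris-Sofia; total weight 1+2+3+4+7+9+9+12 = 47.

47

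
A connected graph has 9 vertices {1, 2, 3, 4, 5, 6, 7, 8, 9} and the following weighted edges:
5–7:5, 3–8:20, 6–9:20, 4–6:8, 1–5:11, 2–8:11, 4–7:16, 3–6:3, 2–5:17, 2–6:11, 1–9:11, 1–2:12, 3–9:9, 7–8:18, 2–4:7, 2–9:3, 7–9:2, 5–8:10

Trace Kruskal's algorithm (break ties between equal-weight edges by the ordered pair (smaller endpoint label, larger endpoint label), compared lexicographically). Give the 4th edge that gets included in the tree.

5-7

Sort edges by weight, then run Kruskal:
7–9 (2): add — endpoints in different components.
2–9 (3): add — endpoints in different components.
3–6 (3): add — endpoints in different components.
5–7 (5): add — endpoints in different components.
2–4 (7): add — endpoints in different components.
4–6 (8): add — endpoints in different components.
3–9 (9): skip — 3 and 9 already connected.
5–8 (10): add — endpoints in different components.
1–5 (11): add — endpoints in different components.
The 4th edge added is 5–7.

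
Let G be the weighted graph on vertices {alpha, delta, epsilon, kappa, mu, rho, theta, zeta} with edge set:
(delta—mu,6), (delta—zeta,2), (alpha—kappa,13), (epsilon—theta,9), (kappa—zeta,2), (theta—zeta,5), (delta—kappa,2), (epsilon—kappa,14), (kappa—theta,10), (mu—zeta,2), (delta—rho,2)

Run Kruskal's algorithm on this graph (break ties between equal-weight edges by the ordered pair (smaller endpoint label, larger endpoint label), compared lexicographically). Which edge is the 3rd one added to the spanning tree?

Sort edges by weight, then run Kruskal:
delta—kappa (2): add — endpoints in different components.
delta—rho (2): add — endpoints in different components.
delta—zeta (2): add — endpoints in different components.
kappa—zeta (2): skip — kappa and zeta already connected.
mu—zeta (2): add — endpoints in different components.
theta—zeta (5): add — endpoints in different components.
delta—mu (6): skip — mu and delta already connected.
epsilon—theta (9): add — endpoints in different components.
kappa—theta (10): skip — theta and kappa already connected.
alpha—kappa (13): add — endpoints in different components.
The 3rd edge added is delta—zeta.

delta-zeta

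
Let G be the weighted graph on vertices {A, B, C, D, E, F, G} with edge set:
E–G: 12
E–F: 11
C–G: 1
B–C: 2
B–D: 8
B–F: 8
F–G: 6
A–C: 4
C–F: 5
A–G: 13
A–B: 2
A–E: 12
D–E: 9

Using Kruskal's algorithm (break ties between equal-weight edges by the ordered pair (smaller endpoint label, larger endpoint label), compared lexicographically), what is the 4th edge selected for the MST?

Kruskal's algorithm — process edges by increasing weight (ties by edge label):
C–G (1): add. Components now {A} {B} {C,G} {D} {E} {F}
A–B (2): add. Components now {A,B} {C,G} {D} {E} {F}
B–C (2): add. Components now {A,B,C,G} {D} {E} {F}
A–C (4): skip — A and C already connected.
C–F (5): add. Components now {A,B,C,F,G} {D} {E}
F–G (6): skip — F and G already connected.
B–D (8): add. Components now {A,B,C,D,F,G} {E}
B–F (8): skip — B and F already connected.
D–E (9): add. Components now {A,B,C,D,E,F,G}
The 4th edge added is C–F.

C-F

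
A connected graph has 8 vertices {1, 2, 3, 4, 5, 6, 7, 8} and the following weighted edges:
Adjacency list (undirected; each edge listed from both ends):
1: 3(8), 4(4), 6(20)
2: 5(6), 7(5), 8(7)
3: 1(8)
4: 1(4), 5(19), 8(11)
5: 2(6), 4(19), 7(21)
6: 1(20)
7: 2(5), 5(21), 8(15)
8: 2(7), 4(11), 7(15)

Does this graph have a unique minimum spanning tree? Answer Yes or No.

Kruskal: consider edges lightest-first.
1—4 (4): add — endpoints in different components.
2—7 (5): add — endpoints in different components.
2—5 (6): add — endpoints in different components.
2—8 (7): add — endpoints in different components.
1—3 (8): add — endpoints in different components.
4—8 (11): add — endpoints in different components.
7—8 (15): skip — 7 and 8 already connected.
4—5 (19): skip — 4 and 5 already connected.
1—6 (20): add — endpoints in different components.
Every non-tree edge has weight strictly greater than the heaviest edge on the tree path between its endpoints, so the MST is unique.

Yes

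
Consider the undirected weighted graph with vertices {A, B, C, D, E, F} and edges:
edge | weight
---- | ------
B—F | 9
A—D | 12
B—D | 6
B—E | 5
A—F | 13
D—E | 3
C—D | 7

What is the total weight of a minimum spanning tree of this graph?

36

Prim's algorithm from D:
Step 1: cheapest edge leaving the tree is D—E (3); add E.
Step 2: cheapest edge leaving the tree is B—E (5); add B.
Step 3: cheapest edge leaving the tree is C—D (7); add C.
Step 4: cheapest edge leaving the tree is B—F (9); add F.
Step 5: cheapest edge leaving the tree is A—D (12); add A.
MST edges: D—E, B—E, C—D, B—F, A—D; total weight 3+5+7+9+12 = 36.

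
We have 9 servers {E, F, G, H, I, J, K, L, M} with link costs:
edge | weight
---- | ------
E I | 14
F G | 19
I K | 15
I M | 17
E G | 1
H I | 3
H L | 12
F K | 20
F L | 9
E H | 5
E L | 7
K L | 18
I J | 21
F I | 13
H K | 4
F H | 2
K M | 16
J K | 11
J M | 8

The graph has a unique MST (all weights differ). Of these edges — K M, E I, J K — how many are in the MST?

Kruskal's algorithm — process edges by increasing weight (ties by edge label):
E G (1): add — endpoints in different components.
F H (2): add — endpoints in different components.
H I (3): add — endpoints in different components.
H K (4): add — endpoints in different components.
E H (5): add — endpoints in different components.
E L (7): add — endpoints in different components.
J M (8): add — endpoints in different components.
F L (9): skip — F and L already connected.
J K (11): add — endpoints in different components.
MST edge set: {E G, F H, H I, H K, E H, E L, J M, J K}.
Of the listed edges, {J K} are in the MST → 1.

1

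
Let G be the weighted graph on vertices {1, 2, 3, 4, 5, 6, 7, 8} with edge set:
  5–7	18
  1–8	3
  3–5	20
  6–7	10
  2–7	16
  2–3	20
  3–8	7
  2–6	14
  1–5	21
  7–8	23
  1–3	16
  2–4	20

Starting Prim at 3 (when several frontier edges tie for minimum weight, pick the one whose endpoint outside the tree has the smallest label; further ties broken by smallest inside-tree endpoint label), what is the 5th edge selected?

Prim's algorithm from 3:
Step 1: frontier [3–8 7, 1–3 16, 2–3 20, 3–5 20] → take 3–8 (7); add 8.
Step 2: frontier [1–3 16, 2–3 20, 3–5 20, 1–8 3, 7–8 23] → take 1–8 (3); add 1.
Step 3: frontier [1–5 21, 2–3 20, 3–5 20, 7–8 23] → take 2–3 (20); add 2.
Step 4: frontier [1–5 21, 2–6 14, 2–7 16, 2–4 20, 3–5 20, 7–8 23] → take 2–6 (14); add 6.
Step 5: frontier [1–5 21, 2–7 16, 2–4 20, 3–5 20, 6–7 10, 7–8 23] → take 6–7 (10); add 7.
Step 6: frontier [1–5 21, 2–4 20, 3–5 20, 5–7 18] → take 5–7 (18); add 5.
Step 7: frontier [2–4 20] → take 2–4 (20); add 4.
The 5th edge added is 6–7.

6-7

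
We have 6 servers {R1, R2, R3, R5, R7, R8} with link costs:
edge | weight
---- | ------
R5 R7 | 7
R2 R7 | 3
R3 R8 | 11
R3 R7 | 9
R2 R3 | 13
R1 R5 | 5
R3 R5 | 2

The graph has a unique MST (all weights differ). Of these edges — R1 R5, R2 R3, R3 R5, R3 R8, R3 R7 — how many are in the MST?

3

Sort edges by weight, then run Kruskal:
R3 R5 (2): add. Components now {R3,R5} {R2} {R1} {R8} {R7}
R2 R7 (3): add. Components now {R3,R5} {R2,R7} {R1} {R8}
R1 R5 (5): add. Components now {R1,R3,R5} {R2,R7} {R8}
R5 R7 (7): add. Components now {R1,R2,R3,R5,R7} {R8}
R3 R7 (9): skip — R3 and R7 already connected.
R3 R8 (11): add. Components now {R1,R2,R3,R5,R7,R8}
MST edge set: {R3 R5, R2 R7, R1 R5, R5 R7, R3 R8}.
Of the listed edges, {R1 R5, R3 R5, R3 R8} are in the MST → 3.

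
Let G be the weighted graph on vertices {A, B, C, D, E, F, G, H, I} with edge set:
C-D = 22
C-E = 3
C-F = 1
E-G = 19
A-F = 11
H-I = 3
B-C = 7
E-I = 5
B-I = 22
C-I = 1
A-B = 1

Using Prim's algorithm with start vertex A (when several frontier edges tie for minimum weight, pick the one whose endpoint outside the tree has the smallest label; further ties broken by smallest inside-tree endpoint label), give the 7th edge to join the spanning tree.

Prim's algorithm from A:
Step 1: cheapest edge leaving the tree is A-B (1); add B.
Step 2: cheapest edge leaving the tree is B-C (7); add C.
Step 3: cheapest edge leaving the tree is C-F (1); add F.
Step 4: cheapest edge leaving the tree is C-I (1); add I.
Step 5: cheapest edge leaving the tree is C-E (3); add E.
Step 6: cheapest edge leaving the tree is H-I (3); add H.
Step 7: cheapest edge leaving the tree is E-G (19); add G.
Step 8: cheapest edge leaving the tree is C-D (22); add D.
The 7th edge added is E-G.

E-G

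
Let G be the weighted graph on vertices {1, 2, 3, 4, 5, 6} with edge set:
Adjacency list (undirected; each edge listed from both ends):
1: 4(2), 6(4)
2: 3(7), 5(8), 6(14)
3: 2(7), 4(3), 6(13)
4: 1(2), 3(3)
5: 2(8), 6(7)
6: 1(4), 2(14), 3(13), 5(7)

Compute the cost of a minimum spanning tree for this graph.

Grow the tree from 1 using Prim:
Step 1: frontier [1 4 2, 1 6 4] → take 1 4 (2); add 4.
Step 2: frontier [1 6 4, 3 4 3] → take 3 4 (3); add 3.
Step 3: frontier [1 6 4, 2 3 7, 3 6 13] → take 1 6 (4); add 6.
Step 4: frontier [2 3 7, 5 6 7, 2 6 14] → take 2 3 (7); add 2.
Step 5: frontier [2 5 8, 5 6 7] → take 5 6 (7); add 5.
MST edges: 1 4, 3 4, 1 6, 2 3, 5 6; total weight 2+3+4+7+7 = 23.

23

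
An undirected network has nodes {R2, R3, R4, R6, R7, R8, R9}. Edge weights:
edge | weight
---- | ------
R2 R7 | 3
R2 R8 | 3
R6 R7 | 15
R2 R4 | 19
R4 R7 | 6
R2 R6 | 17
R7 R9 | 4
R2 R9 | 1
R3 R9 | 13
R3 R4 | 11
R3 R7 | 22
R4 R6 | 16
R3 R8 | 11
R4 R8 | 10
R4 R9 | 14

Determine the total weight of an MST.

Kruskal: consider edges lightest-first.
R2 R9 (1): add — endpoints in different components.
R2 R7 (3): add — endpoints in different components.
R2 R8 (3): add — endpoints in different components.
R7 R9 (4): skip — R7 and R9 already connected.
R4 R7 (6): add — endpoints in different components.
R4 R8 (10): skip — R8 and R4 already connected.
R3 R4 (11): add — endpoints in different components.
R3 R8 (11): skip — R8 and R3 already connected.
R3 R9 (13): skip — R3 and R9 already connected.
R4 R9 (14): skip — R4 and R9 already connected.
R6 R7 (15): add — endpoints in different components.
MST edges: R2 R9, R2 R7, R2 R8, R4 R7, R3 R4, R6 R7; total weight 1+3+3+6+11+15 = 39.

39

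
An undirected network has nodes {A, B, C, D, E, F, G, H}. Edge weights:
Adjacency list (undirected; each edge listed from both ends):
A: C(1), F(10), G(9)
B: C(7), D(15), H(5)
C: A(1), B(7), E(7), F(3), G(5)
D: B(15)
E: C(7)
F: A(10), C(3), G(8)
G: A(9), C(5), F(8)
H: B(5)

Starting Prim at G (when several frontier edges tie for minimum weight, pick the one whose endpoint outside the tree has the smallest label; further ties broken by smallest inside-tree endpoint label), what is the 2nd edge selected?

A-C

Prim, starting at G.
Step 1: frontier [C G 5, F G 8, A G 9] → take C G (5); add C.
Step 2: frontier [A C 1, C F 3, B C 7, C E 7, F G 8, A G 9] → take A C (1); add A.
Step 3: frontier [A F 10, C F 3, B C 7, C E 7, F G 8] → take C F (3); add F.
Step 4: frontier [B C 7, C E 7] → take B C (7); add B.
Step 5: frontier [B H 5, B D 15, C E 7] → take B H (5); add H.
Step 6: frontier [B D 15, C E 7] → take C E (7); add E.
Step 7: frontier [B D 15] → take B D (15); add D.
The 2nd edge added is A C.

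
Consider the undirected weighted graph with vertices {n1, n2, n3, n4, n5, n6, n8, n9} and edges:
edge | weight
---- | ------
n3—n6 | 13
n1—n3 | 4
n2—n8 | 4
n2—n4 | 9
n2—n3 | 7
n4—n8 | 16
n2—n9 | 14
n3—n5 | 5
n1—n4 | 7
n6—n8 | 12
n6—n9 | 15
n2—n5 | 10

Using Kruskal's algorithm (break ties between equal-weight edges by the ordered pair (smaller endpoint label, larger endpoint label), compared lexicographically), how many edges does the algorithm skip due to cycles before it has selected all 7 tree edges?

Kruskal's algorithm — process edges by increasing weight (ties by edge label):
n1—n3 (4): add — endpoints in different components.
n2—n8 (4): add — endpoints in different components.
n3—n5 (5): add — endpoints in different components.
n1—n4 (7): add — endpoints in different components.
n2—n3 (7): add — endpoints in different components.
n2—n4 (9): skip — n2 and n4 already connected.
n2—n5 (10): skip — n5 and n2 already connected.
n6—n8 (12): add — endpoints in different components.
n3—n6 (13): skip — n3 and n6 already connected.
n2—n9 (14): add — endpoints in different components.
Edges rejected before the tree was complete: 3.

3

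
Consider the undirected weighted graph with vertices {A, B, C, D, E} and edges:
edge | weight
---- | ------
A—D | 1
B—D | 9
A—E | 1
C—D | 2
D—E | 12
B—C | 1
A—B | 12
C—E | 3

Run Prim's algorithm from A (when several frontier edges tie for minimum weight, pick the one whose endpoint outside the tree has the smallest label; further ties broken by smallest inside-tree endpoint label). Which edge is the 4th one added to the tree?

Prim, starting at A.
Step 1: cheapest edge leaving the tree is A—D (1); add D.
Step 2: cheapest edge leaving the tree is A—E (1); add E.
Step 3: cheapest edge leaving the tree is C—D (2); add C.
Step 4: cheapest edge leaving the tree is B—C (1); add B.
The 4th edge added is B—C.

B-C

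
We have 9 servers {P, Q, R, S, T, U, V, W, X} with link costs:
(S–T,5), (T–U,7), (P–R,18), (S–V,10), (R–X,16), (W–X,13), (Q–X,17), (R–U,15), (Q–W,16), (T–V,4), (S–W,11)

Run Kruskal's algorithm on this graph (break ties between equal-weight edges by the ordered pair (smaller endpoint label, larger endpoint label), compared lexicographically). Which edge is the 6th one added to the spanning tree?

Sort edges by weight, then run Kruskal:
T–V (4): add — endpoints in different components.
S–T (5): add — endpoints in different components.
T–U (7): add — endpoints in different components.
S–V (10): skip — S and V already connected.
S–W (11): add — endpoints in different components.
W–X (13): add — endpoints in different components.
R–U (15): add — endpoints in different components.
Q–W (16): add — endpoints in different components.
R–X (16): skip — R and X already connected.
Q–X (17): skip — X and Q already connected.
P–R (18): add — endpoints in different components.
The 6th edge added is R–U.

R-U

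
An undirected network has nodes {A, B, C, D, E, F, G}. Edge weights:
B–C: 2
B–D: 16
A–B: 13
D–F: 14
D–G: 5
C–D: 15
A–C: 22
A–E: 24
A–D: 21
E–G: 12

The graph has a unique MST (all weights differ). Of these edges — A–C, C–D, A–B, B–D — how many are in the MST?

2

Kruskal's algorithm — process edges by increasing weight (ties by edge label):
B–C (2): add — endpoints in different components.
D–G (5): add — endpoints in different components.
E–G (12): add — endpoints in different components.
A–B (13): add — endpoints in different components.
D–F (14): add — endpoints in different components.
C–D (15): add — endpoints in different components.
MST edge set: {B–C, D–G, E–G, A–B, D–F, C–D}.
Of the listed edges, {C–D, A–B} are in the MST → 2.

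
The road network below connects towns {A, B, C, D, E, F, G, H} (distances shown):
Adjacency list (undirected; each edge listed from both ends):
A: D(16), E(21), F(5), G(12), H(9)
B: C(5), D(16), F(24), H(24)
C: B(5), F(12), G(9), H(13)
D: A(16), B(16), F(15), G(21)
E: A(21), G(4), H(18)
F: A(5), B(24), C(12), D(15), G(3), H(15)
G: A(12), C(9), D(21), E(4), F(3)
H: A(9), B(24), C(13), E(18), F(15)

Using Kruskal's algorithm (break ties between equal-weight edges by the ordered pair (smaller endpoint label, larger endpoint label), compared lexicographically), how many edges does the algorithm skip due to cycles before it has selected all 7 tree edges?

3

Sort edges by weight, then run Kruskal:
F–G (3): add — endpoints in different components.
E–G (4): add — endpoints in different components.
A–F (5): add — endpoints in different components.
B–C (5): add — endpoints in different components.
A–H (9): add — endpoints in different components.
C–G (9): add — endpoints in different components.
A–G (12): skip — A and G already connected.
C–F (12): skip — C and F already connected.
C–H (13): skip — C and H already connected.
D–F (15): add — endpoints in different components.
Edges rejected before the tree was complete: 3.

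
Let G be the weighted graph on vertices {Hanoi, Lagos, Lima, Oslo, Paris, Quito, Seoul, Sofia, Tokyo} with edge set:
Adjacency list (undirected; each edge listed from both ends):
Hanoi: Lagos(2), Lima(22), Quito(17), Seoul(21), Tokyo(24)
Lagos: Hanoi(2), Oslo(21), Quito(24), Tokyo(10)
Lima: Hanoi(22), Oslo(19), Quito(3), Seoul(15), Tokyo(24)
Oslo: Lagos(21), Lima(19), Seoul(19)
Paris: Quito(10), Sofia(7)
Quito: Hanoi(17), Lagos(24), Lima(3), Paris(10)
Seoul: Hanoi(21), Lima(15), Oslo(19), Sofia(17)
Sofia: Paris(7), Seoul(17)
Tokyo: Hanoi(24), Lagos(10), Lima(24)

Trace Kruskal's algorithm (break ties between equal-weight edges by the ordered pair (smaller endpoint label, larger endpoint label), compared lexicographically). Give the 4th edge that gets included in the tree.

Lagos-Tokyo

Sort edges by weight, then run Kruskal:
Hanoi—Lagos (2): add — endpoints in different components.
Lima—Quito (3): add — endpoints in different components.
Paris—Sofia (7): add — endpoints in different components.
Lagos—Tokyo (10): add — endpoints in different components.
Paris—Quito (10): add — endpoints in different components.
Lima—Seoul (15): add — endpoints in different components.
Hanoi—Quito (17): add — endpoints in different components.
Seoul—Sofia (17): skip — Sofia and Seoul already connected.
Lima—Oslo (19): add — endpoints in different components.
The 4th edge added is Lagos—Tokyo.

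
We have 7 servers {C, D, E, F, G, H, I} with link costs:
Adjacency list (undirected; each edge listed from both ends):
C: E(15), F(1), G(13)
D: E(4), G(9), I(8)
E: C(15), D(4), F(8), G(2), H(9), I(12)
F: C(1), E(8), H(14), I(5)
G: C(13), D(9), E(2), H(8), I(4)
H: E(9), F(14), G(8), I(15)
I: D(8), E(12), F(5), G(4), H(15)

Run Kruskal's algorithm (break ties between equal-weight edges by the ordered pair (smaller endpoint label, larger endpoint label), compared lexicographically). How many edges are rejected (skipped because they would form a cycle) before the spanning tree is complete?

2

Sort edges by weight, then run Kruskal:
C F (1): add. Components now {C,F} {D} {E} {G} {H} {I}
E G (2): add. Components now {C,F} {D} {E,G} {H} {I}
D E (4): add. Components now {C,F} {D,E,G} {H} {I}
G I (4): add. Components now {C,F} {D,E,G,I} {H}
F I (5): add. Components now {C,D,E,F,G,I} {H}
D I (8): skip — D and I already connected.
E F (8): skip — E and F already connected.
G H (8): add. Components now {C,D,E,F,G,H,I}
Edges rejected before the tree was complete: 2.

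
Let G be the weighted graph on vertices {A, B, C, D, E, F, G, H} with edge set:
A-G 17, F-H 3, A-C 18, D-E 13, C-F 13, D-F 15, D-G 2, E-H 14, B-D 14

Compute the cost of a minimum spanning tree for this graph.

Prim, starting at A.
Step 1: frontier [A-G 17, A-C 18] → take A-G (17); add G.
Step 2: frontier [A-C 18, D-G 2] → take D-G (2); add D.
Step 3: frontier [A-C 18, D-E 13, B-D 14, D-F 15] → take D-E (13); add E.
Step 4: frontier [A-C 18, B-D 14, D-F 15, E-H 14] → take B-D (14); add B.
Step 5: frontier [A-C 18, D-F 15, E-H 14] → take E-H (14); add H.
Step 6: frontier [A-C 18, D-F 15, F-H 3] → take F-H (3); add F.
Step 7: frontier [A-C 18, C-F 13] → take C-F (13); add C.
MST edges: A-G, D-G, D-E, B-D, E-H, F-H, C-F; total weight 17+2+13+14+14+3+13 = 76.

76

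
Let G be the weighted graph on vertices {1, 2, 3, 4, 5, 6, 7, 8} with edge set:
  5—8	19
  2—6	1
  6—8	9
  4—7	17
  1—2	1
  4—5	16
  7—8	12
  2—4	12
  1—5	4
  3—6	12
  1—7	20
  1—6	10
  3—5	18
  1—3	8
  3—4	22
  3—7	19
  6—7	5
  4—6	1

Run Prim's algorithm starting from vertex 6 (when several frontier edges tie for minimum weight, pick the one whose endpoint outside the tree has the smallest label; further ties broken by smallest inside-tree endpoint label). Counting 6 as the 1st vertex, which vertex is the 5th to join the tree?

Prim's algorithm from 6:
Step 1: cheapest edge leaving the tree is 2—6 (1); add 2.
Step 2: cheapest edge leaving the tree is 1—2 (1); add 1.
Step 3: cheapest edge leaving the tree is 4—6 (1); add 4.
Step 4: cheapest edge leaving the tree is 1—5 (4); add 5.
Step 5: cheapest edge leaving the tree is 6—7 (5); add 7.
Step 6: cheapest edge leaving the tree is 1—3 (8); add 3.
Step 7: cheapest edge leaving the tree is 6—8 (9); add 8.
Vertex order: 6, 2, 1, 4, 5, 7, 3, 8. The 5th vertex is 5.

5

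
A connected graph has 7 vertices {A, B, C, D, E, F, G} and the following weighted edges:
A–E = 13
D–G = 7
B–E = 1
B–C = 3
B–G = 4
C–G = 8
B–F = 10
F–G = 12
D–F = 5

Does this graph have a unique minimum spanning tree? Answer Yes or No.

Sort edges by weight, then run Kruskal:
B–E (1): add — endpoints in different components.
B–C (3): add — endpoints in different components.
B–G (4): add — endpoints in different components.
D–F (5): add — endpoints in different components.
D–G (7): add — endpoints in different components.
C–G (8): skip — C and G already connected.
B–F (10): skip — B and F already connected.
F–G (12): skip — F and G already connected.
A–E (13): add — endpoints in different components.
Every non-tree edge has weight strictly greater than the heaviest edge on the tree path between its endpoints, so the MST is unique.

Yes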